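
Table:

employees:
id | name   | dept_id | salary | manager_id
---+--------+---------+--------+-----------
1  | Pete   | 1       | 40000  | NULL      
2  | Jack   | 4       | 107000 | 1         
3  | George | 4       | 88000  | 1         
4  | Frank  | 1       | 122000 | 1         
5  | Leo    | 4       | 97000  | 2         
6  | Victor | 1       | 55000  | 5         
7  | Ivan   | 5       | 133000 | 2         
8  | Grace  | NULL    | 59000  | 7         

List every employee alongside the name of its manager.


This is a self-join: employees is joined to a second copy of itself, matching each row's manager_id to another row's id. Use LEFT JOIN so rows with manager_id=NULL are kept.
  - employee 1 (Pete): manager_id=NULL -> NULL
  - employee 2 (Jack): manager_id=1 -> Pete
  - employee 3 (George): manager_id=1 -> Pete
  - employee 4 (Frank): manager_id=1 -> Pete
  - employee 5 (Leo): manager_id=2 -> Jack
  - employee 6 (Victor): manager_id=5 -> Leo
  - employee 7 (Ivan): manager_id=2 -> Jack
  - employee 8 (Grace): manager_id=7 -> Ivan

SQL:
SELECT a.name AS item, b.name AS manager
FROM employees a
LEFT JOIN employees b ON a.manager_id = b.id

Result:
item   | manager
-------+--------
Pete   | NULL   
Jack   | Pete   
George | Pete   
Frank  | Pete   
Leo    | Jack   
Victor | Leo    
Ivan   | Jack   
Grace  | Ivan   


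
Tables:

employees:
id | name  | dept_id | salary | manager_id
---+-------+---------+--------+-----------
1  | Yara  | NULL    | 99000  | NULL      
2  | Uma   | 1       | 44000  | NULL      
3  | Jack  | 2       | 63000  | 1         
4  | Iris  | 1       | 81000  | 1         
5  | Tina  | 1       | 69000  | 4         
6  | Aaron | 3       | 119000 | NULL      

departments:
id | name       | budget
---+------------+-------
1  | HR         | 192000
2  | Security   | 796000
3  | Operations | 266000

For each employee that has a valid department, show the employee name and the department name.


INNER JOIN keeps only employees rows whose dept_id matches an id in departments. Walk through each employee:
  - employee 1 (Yara): dept_id=NULL, no match -> dropped
  - employee 2 (Uma): dept_id=1 -> matches HR
  - employee 3 (Jack): dept_id=2 -> matches Security
  - employee 4 (Iris): dept_id=1 -> matches HR
  - employee 5 (Tina): dept_id=1 -> matches HR
  - employee 6 (Aaron): dept_id=3 -> matches Operations
So 1 of 6 rows is dropped.

SQL:
SELECT a.name, b.name AS department
FROM employees a
INNER JOIN departments b ON a.dept_id = b.id

Result:
name  | department
------+-----------
Uma   | HR        
Jack  | Security  
Iris  | HR        
Tina  | HR        
Aaron | Operations


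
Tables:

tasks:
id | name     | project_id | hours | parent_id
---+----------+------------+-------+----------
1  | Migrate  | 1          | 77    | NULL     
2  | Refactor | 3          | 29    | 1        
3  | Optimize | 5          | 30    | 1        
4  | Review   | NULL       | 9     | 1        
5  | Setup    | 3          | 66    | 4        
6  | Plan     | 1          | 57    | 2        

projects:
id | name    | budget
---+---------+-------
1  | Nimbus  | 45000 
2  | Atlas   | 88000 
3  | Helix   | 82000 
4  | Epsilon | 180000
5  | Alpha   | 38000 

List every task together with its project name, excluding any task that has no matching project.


INNER JOIN keeps only tasks rows whose project_id matches an id in projects. Walk through each task:
  - task 1 (Migrate): project_id=1 -> matches Nimbus
  - task 2 (Refactor): project_id=3 -> matches Helix
  - task 3 (Optimize): project_id=5 -> matches Alpha
  - task 4 (Review): project_id=NULL, no match -> dropped
  - task 5 (Setup): project_id=3 -> matches Helix
  - task 6 (Plan): project_id=1 -> matches Nimbus
So 1 of 6 rows is dropped.

SQL:
SELECT a.name, b.name AS project
FROM tasks a
INNER JOIN projects b ON a.project_id = b.id

Result:
name     | project
---------+--------
Migrate  | Nimbus 
Refactor | Helix  
Optimize | Alpha  
Setup    | Helix  
Plan     | Nimbus 


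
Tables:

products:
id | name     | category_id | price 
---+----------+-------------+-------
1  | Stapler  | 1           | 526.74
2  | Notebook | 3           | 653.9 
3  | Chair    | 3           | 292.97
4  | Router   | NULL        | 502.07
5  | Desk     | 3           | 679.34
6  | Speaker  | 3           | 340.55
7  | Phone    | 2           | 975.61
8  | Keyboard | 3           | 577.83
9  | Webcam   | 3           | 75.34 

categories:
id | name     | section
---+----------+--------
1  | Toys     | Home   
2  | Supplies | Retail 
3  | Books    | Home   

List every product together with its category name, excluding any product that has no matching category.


INNER JOIN keeps only products rows whose category_id matches an id in categories. Walk through each product:
  - product 1 (Stapler): category_id=1 -> matches Toys
  - product 2 (Notebook): category_id=3 -> matches Books
  - product 3 (Chair): category_id=3 -> matches Books
  - product 4 (Router): category_id=NULL, no match -> dropped
  - product 5 (Desk): category_id=3 -> matches Books
  - product 6 (Speaker): category_id=3 -> matches Books
  - product 7 (Phone): category_id=2 -> matches Supplies
  - product 8 (Keyboard): category_id=3 -> matches Books
  - product 9 (Webcam): category_id=3 -> matches Books
So 1 of 9 rows is dropped.

SQL:
SELECT a.name, b.name AS category
FROM products a
INNER JOIN categories b ON a.category_id = b.id

Result:
name     | category
---------+---------
Stapler  | Toys    
Notebook | Books   
Chair    | Books   
Desk     | Books   
Speaker  | Books   
Phone    | Supplies
Keyboard | Books   
Webcam   | Books   


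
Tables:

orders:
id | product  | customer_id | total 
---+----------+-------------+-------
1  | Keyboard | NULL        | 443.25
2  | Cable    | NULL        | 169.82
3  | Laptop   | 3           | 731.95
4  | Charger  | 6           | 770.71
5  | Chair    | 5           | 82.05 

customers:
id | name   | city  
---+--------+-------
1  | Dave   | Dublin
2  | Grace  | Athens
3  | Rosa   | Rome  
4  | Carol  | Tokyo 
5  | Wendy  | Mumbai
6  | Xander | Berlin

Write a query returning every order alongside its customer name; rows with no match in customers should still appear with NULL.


LEFT JOIN keeps every row from orders (the left table); where customer_id has no match in customers, the customer columns become NULL. Walk through each order:
  - order 1 (Keyboard): customer_id=NULL, no match -> kept with NULL
  - order 2 (Cable): customer_id=NULL, no match -> kept with NULL
  - order 3 (Laptop): customer_id=3 -> matches Rosa
  - order 4 (Charger): customer_id=6 -> matches Xander
  - order 5 (Chair): customer_id=5 -> matches Wendy
All 5 rows appear; 2 have NULL customer.

SQL:
SELECT a.product, b.name AS customer
FROM orders a
LEFT JOIN customers b ON a.customer_id = b.id

Result:
product  | customer
---------+---------
Keyboard | NULL    
Cable    | NULL    
Laptop   | Rosa    
Charger  | Xander  
Chair    | Wendy   


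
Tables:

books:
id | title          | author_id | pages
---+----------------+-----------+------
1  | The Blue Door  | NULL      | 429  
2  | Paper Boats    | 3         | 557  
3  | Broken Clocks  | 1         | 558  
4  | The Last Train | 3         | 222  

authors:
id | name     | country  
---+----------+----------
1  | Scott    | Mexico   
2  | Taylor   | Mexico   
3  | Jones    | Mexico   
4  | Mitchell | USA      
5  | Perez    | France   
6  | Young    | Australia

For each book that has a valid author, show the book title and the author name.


INNER JOIN keeps only books rows whose author_id matches an id in authors. Walk through each book:
  - book 1 (The Blue Door): author_id=NULL, no match -> dropped
  - book 2 (Paper Boats): author_id=3 -> matches Jones
  - book 3 (Broken Clocks): author_id=1 -> matches Scott
  - book 4 (The Last Train): author_id=3 -> matches Jones
So 1 of 4 rows is dropped.

SQL:
SELECT a.title, b.name AS author
FROM books a
INNER JOIN authors b ON a.author_id = b.id

Result:
title          | author
---------------+-------
Paper Boats    | Jones 
Broken Clocks  | Scott 
The Last Train | Jones 


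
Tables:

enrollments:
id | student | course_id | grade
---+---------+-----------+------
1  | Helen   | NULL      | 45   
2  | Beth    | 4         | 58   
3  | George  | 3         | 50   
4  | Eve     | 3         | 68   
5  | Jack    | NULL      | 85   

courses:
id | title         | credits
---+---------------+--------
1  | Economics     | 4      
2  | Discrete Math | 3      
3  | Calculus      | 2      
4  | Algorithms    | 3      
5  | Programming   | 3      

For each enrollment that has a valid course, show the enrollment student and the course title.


INNER JOIN keeps only enrollments rows whose course_id matches an id in courses. Walk through each enrollment:
  - enrollment 1 (Helen): course_id=NULL, no match -> dropped
  - enrollment 2 (Beth): course_id=4 -> matches Algorithms
  - enrollment 3 (George): course_id=3 -> matches Calculus
  - enrollment 4 (Eve): course_id=3 -> matches Calculus
  - enrollment 5 (Jack): course_id=NULL, no match -> dropped
So 2 of 5 rows are dropped.

SQL:
SELECT a.student, b.title AS course
FROM enrollments a
INNER JOIN courses b ON a.course_id = b.id

Result:
student | course    
--------+-----------
Beth    | Algorithms
George  | Calculus  
Eve     | Calculus  


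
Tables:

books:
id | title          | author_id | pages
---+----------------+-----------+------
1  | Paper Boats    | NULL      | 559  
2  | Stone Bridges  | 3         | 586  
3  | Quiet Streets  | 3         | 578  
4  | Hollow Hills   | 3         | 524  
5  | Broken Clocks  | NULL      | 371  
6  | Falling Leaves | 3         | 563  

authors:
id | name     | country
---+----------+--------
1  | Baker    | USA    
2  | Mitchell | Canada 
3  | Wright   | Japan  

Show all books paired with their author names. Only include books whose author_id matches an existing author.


INNER JOIN keeps only books rows whose author_id matches an id in authors. Walk through each book:
  - book 1 (Paper Boats): author_id=NULL, no match -> dropped
  - book 2 (Stone Bridges): author_id=3 -> matches Wright
  - book 3 (Quiet Streets): author_id=3 -> matches Wright
  - book 4 (Hollow Hills): author_id=3 -> matches Wright
  - book 5 (Broken Clocks): author_id=NULL, no match -> dropped
  - book 6 (Falling Leaves): author_id=3 -> matches Wright
So 2 of 6 rows are dropped.

SQL:
SELECT a.title, b.name AS author
FROM books a
INNER JOIN authors b ON a.author_id = b.id

Result:
title          | author
---------------+-------
Stone Bridges  | Wright
Quiet Streets  | Wright
Hollow Hills   | Wright
Falling Leaves | Wright


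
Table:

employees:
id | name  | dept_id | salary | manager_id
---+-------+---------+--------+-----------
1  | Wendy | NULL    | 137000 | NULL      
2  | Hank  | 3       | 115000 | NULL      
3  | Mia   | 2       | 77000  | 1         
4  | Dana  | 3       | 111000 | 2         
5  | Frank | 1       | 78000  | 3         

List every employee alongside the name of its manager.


This is a self-join: employees is joined to a second copy of itself, matching each row's manager_id to another row's id. Use LEFT JOIN so rows with manager_id=NULL are kept.
  - employee 1 (Wendy): manager_id=NULL -> NULL
  - employee 2 (Hank): manager_id=NULL -> NULL
  - employee 3 (Mia): manager_id=1 -> Wendy
  - employee 4 (Dana): manager_id=2 -> Hank
  - employee 5 (Frank): manager_id=3 -> Mia

SQL:
SELECT a.name AS item, b.name AS manager
FROM employees a
LEFT JOIN employees b ON a.manager_id = b.id

Result:
item  | manager
------+--------
Wendy | NULL   
Hank  | NULL   
Mia   | Wendy  
Dana  | Hank   
Frank | Mia    


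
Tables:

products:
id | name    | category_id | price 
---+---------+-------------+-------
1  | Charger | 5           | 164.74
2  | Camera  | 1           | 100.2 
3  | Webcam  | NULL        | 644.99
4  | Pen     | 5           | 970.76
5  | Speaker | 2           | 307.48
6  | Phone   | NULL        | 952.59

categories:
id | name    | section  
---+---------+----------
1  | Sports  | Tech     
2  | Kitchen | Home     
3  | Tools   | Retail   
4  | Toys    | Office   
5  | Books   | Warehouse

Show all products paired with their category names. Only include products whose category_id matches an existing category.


INNER JOIN keeps only products rows whose category_id matches an id in categories. Walk through each product:
  - product 1 (Charger): category_id=5 -> matches Books
  - product 2 (Camera): category_id=1 -> matches Sports
  - product 3 (Webcam): category_id=NULL, no match -> dropped
  - product 4 (Pen): category_id=5 -> matches Books
  - product 5 (Speaker): category_id=2 -> matches Kitchen
  - product 6 (Phone): category_id=NULL, no match -> dropped
So 2 of 6 rows are dropped.

SQL:
SELECT a.name, b.name AS category
FROM products a
INNER JOIN categories b ON a.category_id = b.id

Result:
name    | category
--------+---------
Charger | Books   
Camera  | Sports  
Pen     | Books   
Speaker | Kitchen 


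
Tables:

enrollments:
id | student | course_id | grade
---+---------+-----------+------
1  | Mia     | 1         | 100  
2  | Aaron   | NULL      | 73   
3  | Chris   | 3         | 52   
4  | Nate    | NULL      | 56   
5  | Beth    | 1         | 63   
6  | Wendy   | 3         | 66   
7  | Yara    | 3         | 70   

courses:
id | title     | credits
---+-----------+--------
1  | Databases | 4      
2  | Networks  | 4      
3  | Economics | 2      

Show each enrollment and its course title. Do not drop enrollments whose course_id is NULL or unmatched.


LEFT JOIN keeps every row from enrollments (the left table); where course_id has no match in courses, the course columns become NULL. Walk through each enrollment:
  - enrollment 1 (Mia): course_id=1 -> matches Databases
  - enrollment 2 (Aaron): course_id=NULL, no match -> kept with NULL
  - enrollment 3 (Chris): course_id=3 -> matches Economics
  - enrollment 4 (Nate): course_id=NULL, no match -> kept with NULL
  - enrollment 5 (Beth): course_id=1 -> matches Databases
  - enrollment 6 (Wendy): course_id=3 -> matches Economics
  - enrollment 7 (Yara): course_id=3 -> matches Economics
All 7 rows appear; 2 have NULL course.

SQL:
SELECT a.student, b.title AS course
FROM enrollments a
LEFT JOIN courses b ON a.course_id = b.id

Result:
student | course   
--------+----------
Mia     | Databases
Aaron   | NULL     
Chris   | Economics
Nate    | NULL     
Beth    | Databases
Wendy   | Economics
Yara    | Economics


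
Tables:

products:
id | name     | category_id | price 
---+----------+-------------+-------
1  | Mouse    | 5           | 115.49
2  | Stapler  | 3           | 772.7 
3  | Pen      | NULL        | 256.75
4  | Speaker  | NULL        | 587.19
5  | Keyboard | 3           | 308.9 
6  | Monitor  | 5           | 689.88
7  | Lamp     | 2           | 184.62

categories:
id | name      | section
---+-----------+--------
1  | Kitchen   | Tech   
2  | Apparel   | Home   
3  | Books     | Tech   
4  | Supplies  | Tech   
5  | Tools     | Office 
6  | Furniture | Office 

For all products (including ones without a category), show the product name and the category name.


LEFT JOIN keeps every row from products (the left table); where category_id has no match in categories, the category columns become NULL. Walk through each product:
  - product 1 (Mouse): category_id=5 -> matches Tools
  - product 2 (Stapler): category_id=3 -> matches Books
  - product 3 (Pen): category_id=NULL, no match -> kept with NULL
  - product 4 (Speaker): category_id=NULL, no match -> kept with NULL
  - product 5 (Keyboard): category_id=3 -> matches Books
  - product 6 (Monitor): category_id=5 -> matches Tools
  - product 7 (Lamp): category_id=2 -> matches Apparel
All 7 rows appear; 2 have NULL category.

SQL:
SELECT a.name, b.name AS category
FROM products a
LEFT JOIN categories b ON a.category_id = b.id

Result:
name     | category
---------+---------
Mouse    | Tools   
Stapler  | Books   
Pen      | NULL    
Speaker  | NULL    
Keyboard | Books   
Monitor  | Tools   
Lamp     | Apparel 


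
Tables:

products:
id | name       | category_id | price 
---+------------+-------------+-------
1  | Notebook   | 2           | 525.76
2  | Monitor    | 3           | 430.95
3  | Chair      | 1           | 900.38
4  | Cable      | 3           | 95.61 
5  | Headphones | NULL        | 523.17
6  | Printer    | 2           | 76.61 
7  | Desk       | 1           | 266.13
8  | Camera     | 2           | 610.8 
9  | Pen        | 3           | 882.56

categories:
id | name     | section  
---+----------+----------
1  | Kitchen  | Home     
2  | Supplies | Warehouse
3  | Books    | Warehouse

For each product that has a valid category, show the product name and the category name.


INNER JOIN keeps only products rows whose category_id matches an id in categories. Walk through each product:
  - product 1 (Notebook): category_id=2 -> matches Supplies
  - product 2 (Monitor): category_id=3 -> matches Books
  - product 3 (Chair): category_id=1 -> matches Kitchen
  - product 4 (Cable): category_id=3 -> matches Books
  - product 5 (Headphones): category_id=NULL, no match -> dropped
  - product 6 (Printer): category_id=2 -> matches Supplies
  - product 7 (Desk): category_id=1 -> matches Kitchen
  - product 8 (Camera): category_id=2 -> matches Supplies
  - product 9 (Pen): category_id=3 -> matches Books
So 1 of 9 rows is dropped.

SQL:
SELECT a.name, b.name AS category
FROM products a
INNER JOIN categories b ON a.category_id = b.id

Result:
name     | category
---------+---------
Notebook | Supplies
Monitor  | Books   
Chair    | Kitchen 
Cable    | Books   
Printer  | Supplies
Desk     | Kitchen 
Camera   | Supplies
Pen      | Books   


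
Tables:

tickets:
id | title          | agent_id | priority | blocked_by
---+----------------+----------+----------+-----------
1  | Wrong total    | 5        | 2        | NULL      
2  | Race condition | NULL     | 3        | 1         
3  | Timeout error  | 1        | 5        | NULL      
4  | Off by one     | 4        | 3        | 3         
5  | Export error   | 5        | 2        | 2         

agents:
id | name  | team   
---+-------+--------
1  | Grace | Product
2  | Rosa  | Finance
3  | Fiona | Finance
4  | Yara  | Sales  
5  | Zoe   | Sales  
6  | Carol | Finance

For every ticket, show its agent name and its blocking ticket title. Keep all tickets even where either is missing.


Two LEFT JOINs from the same base table tickets: one to agents via agent_id, one to tickets itself via blocked_by. Both are LEFT so every ticket is preserved.
Match against agents:
  - ticket 1 (Wrong total): agent_id=5 -> matches Zoe
  - ticket 2 (Race condition): agent_id=NULL, no match -> kept with NULL
  - ticket 3 (Timeout error): agent_id=1 -> matches Grace
  - ticket 4 (Off by one): agent_id=4 -> matches Yara
  - ticket 5 (Export error): agent_id=5 -> matches Zoe
Match against tickets (self):
  - ticket 1 (Wrong total): blocked_by=NULL -> NULL
  - ticket 2 (Race condition): blocked_by=1 -> Wrong total
  - ticket 3 (Timeout error): blocked_by=NULL -> NULL
  - ticket 4 (Off by one): blocked_by=3 -> Timeout error
  - ticket 5 (Export error): blocked_by=2 -> Race condition

SQL:
SELECT a.title, b.name AS agent, c.title AS blocked_by
FROM tickets a
LEFT JOIN agents b ON a.agent_id = b.id
LEFT JOIN tickets c ON a.blocked_by = c.id

Result:
title          | agent | blocked_by    
---------------+-------+---------------
Wrong total    | Zoe   | NULL          
Race condition | NULL  | Wrong total   
Timeout error  | Grace | NULL          
Off by one     | Yara  | Timeout error 
Export error   | Zoe   | Race condition


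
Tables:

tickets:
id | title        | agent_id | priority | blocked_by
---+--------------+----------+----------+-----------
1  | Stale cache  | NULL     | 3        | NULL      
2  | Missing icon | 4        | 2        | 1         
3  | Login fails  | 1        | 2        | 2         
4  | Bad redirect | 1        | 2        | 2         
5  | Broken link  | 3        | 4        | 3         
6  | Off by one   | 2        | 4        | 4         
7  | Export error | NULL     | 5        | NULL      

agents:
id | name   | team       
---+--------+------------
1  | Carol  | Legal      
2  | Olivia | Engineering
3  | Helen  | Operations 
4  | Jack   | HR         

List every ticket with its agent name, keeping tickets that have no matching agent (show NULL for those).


LEFT JOIN keeps every row from tickets (the left table); where agent_id has no match in agents, the agent columns become NULL. Walk through each ticket:
  - ticket 1 (Stale cache): agent_id=NULL, no match -> kept with NULL
  - ticket 2 (Missing icon): agent_id=4 -> matches Jack
  - ticket 3 (Login fails): agent_id=1 -> matches Carol
  - ticket 4 (Bad redirect): agent_id=1 -> matches Carol
  - ticket 5 (Broken link): agent_id=3 -> matches Helen
  - ticket 6 (Off by one): agent_id=2 -> matches Olivia
  - ticket 7 (Export error): agent_id=NULL, no match -> kept with NULL
All 7 rows appear; 2 have NULL agent.

SQL:
SELECT a.title, b.name AS agent
FROM tickets a
LEFT JOIN agents b ON a.agent_id = b.id

Result:
title        | agent 
-------------+-------
Stale cache  | NULL  
Missing icon | Jack  
Login fails  | Carol 
Bad redirect | Carol 
Broken link  | Helen 
Off by one   | Olivia
Export error | NULL  


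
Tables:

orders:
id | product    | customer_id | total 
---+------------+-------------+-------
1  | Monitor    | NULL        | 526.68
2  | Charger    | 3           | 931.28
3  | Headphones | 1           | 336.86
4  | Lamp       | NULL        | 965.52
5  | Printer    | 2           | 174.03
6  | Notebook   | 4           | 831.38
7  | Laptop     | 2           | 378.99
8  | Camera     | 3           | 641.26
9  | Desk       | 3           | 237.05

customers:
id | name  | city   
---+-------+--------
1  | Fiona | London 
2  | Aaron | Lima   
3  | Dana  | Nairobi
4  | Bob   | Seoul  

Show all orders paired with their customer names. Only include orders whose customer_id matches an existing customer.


INNER JOIN keeps only orders rows whose customer_id matches an id in customers. Walk through each order:
  - order 1 (Monitor): customer_id=NULL, no match -> dropped
  - order 2 (Charger): customer_id=3 -> matches Dana
  - order 3 (Headphones): customer_id=1 -> matches Fiona
  - order 4 (Lamp): customer_id=NULL, no match -> dropped
  - order 5 (Printer): customer_id=2 -> matches Aaron
  - order 6 (Notebook): customer_id=4 -> matches Bob
  - order 7 (Laptop): customer_id=2 -> matches Aaron
  - order 8 (Camera): customer_id=3 -> matches Dana
  - order 9 (Desk): customer_id=3 -> matches Dana
So 2 of 9 rows are dropped.

SQL:
SELECT a.product, b.name AS customer
FROM orders a
INNER JOIN customers b ON a.customer_id = b.id

Result:
product    | customer
-----------+---------
Charger    | Dana    
Headphones | Fiona   
Printer    | Aaron   
Notebook   | Bob     
Laptop     | Aaron   
Camera     | Dana    
Desk       | Dana    


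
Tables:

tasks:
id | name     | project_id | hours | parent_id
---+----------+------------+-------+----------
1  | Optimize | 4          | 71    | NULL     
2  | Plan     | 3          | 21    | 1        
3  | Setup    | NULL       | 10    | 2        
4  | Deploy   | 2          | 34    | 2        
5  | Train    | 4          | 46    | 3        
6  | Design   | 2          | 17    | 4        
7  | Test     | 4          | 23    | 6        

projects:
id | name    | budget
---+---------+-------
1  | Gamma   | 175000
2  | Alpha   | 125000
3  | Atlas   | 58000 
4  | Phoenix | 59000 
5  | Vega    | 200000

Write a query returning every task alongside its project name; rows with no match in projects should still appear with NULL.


LEFT JOIN keeps every row from tasks (the left table); where project_id has no match in projects, the project columns become NULL. Walk through each task:
  - task 1 (Optimize): project_id=4 -> matches Phoenix
  - task 2 (Plan): project_id=3 -> matches Atlas
  - task 3 (Setup): project_id=NULL, no match -> kept with NULL
  - task 4 (Deploy): project_id=2 -> matches Alpha
  - task 5 (Train): project_id=4 -> matches Phoenix
  - task 6 (Design): project_id=2 -> matches Alpha
  - task 7 (Test): project_id=4 -> matches Phoenix
All 7 rows appear; 1 has NULL project.

SQL:
SELECT a.name, b.name AS project
FROM tasks a
LEFT JOIN projects b ON a.project_id = b.id

Result:
name     | project
---------+--------
Optimize | Phoenix
Plan     | Atlas  
Setup    | NULL   
Deploy   | Alpha  
Train    | Phoenix
Design   | Alpha  
Test     | Phoenix


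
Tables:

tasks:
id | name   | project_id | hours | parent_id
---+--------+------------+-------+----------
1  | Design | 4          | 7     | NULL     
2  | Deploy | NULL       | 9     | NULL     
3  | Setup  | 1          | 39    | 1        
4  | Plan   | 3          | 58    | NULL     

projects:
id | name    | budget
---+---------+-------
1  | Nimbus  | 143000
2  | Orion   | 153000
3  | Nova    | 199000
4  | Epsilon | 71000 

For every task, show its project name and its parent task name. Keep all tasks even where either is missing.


Two LEFT JOINs from the same base table tasks: one to projects via project_id, one to tasks itself via parent_id. Both are LEFT so every task is preserved.
Match against projects:
  - task 1 (Design): project_id=4 -> matches Epsilon
  - task 2 (Deploy): project_id=NULL, no match -> kept with NULL
  - task 3 (Setup): project_id=1 -> matches Nimbus
  - task 4 (Plan): project_id=3 -> matches Nova
Match against tasks (self):
  - task 1 (Design): parent_id=NULL -> NULL
  - task 2 (Deploy): parent_id=NULL -> NULL
  - task 3 (Setup): parent_id=1 -> Design
  - task 4 (Plan): parent_id=NULL -> NULL

SQL:
SELECT a.name, b.name AS project, c.name AS parent
FROM tasks a
LEFT JOIN projects b ON a.project_id = b.id
LEFT JOIN tasks c ON a.parent_id = c.id

Result:
name   | project | parent
-------+---------+-------
Design | Epsilon | NULL  
Deploy | NULL    | NULL  
Setup  | Nimbus  | Design
Plan   | Nova    | NULL  


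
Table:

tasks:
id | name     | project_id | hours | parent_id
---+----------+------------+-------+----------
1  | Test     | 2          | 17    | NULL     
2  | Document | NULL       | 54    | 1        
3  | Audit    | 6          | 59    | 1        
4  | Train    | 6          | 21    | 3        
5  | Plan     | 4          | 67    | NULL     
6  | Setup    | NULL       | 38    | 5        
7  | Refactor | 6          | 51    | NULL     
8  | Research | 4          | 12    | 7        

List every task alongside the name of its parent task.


This is a self-join: tasks is joined to a second copy of itself, matching each row's parent_id to another row's id. Use LEFT JOIN so rows with parent_id=NULL are kept.
  - task 1 (Test): parent_id=NULL -> NULL
  - task 2 (Document): parent_id=1 -> Test
  - task 3 (Audit): parent_id=1 -> Test
  - task 4 (Train): parent_id=3 -> Audit
  - task 5 (Plan): parent_id=NULL -> NULL
  - task 6 (Setup): parent_id=5 -> Plan
  - task 7 (Refactor): parent_id=NULL -> NULL
  - task 8 (Research): parent_id=7 -> Refactor

SQL:
SELECT a.name AS item, b.name AS parent
FROM tasks a
LEFT JOIN tasks b ON a.parent_id = b.id

Result:
item     | parent  
---------+---------
Test     | NULL    
Document | Test    
Audit    | Test    
Train    | Audit   
Plan     | NULL    
Setup    | Plan    
Refactor | NULL    
Research | Refactor


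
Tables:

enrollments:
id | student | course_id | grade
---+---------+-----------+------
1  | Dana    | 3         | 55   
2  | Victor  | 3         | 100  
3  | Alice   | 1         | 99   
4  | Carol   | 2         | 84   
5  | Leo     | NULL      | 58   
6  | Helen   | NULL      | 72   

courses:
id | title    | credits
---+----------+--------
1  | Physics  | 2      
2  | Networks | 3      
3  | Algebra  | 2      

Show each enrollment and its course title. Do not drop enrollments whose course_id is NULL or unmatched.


LEFT JOIN keeps every row from enrollments (the left table); where course_id has no match in courses, the course columns become NULL. Walk through each enrollment:
  - enrollment 1 (Dana): course_id=3 -> matches Algebra
  - enrollment 2 (Victor): course_id=3 -> matches Algebra
  - enrollment 3 (Alice): course_id=1 -> matches Physics
  - enrollment 4 (Carol): course_id=2 -> matches Networks
  - enrollment 5 (Leo): course_id=NULL, no match -> kept with NULL
  - enrollment 6 (Helen): course_id=NULL, no match -> kept with NULL
All 6 rows appear; 2 have NULL course.

SQL:
SELECT a.student, b.title AS course
FROM enrollments a
LEFT JOIN courses b ON a.course_id = b.id

Result:
student | course  
--------+---------
Dana    | Algebra 
Victor  | Algebra 
Alice   | Physics 
Carol   | Networks
Leo     | NULL    
Helen   | NULL    


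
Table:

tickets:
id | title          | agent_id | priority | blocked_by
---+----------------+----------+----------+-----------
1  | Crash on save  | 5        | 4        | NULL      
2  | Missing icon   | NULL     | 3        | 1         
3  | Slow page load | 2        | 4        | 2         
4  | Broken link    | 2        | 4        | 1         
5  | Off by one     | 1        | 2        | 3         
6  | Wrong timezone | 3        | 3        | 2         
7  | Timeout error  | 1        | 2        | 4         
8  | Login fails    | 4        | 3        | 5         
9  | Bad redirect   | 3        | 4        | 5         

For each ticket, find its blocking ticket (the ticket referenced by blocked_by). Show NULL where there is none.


This is a self-join: tickets is joined to a second copy of itself, matching each row's blocked_by to another row's id. Use LEFT JOIN so rows with blocked_by=NULL are kept.
  - ticket 1 (Crash on save): blocked_by=NULL -> NULL
  - ticket 2 (Missing icon): blocked_by=1 -> Crash on save
  - ticket 3 (Slow page load): blocked_by=2 -> Missing icon
  - ticket 4 (Broken link): blocked_by=1 -> Crash on save
  - ticket 5 (Off by one): blocked_by=3 -> Slow page load
  - ticket 6 (Wrong timezone): blocked_by=2 -> Missing icon
  - ticket 7 (Timeout error): blocked_by=4 -> Broken link
  - ticket 8 (Login fails): blocked_by=5 -> Off by one
  - ticket 9 (Bad redirect): blocked_by=5 -> Off by one

SQL:
SELECT a.title AS item, b.title AS blocked_by
FROM tickets a
LEFT JOIN tickets b ON a.blocked_by = b.id

Result:
item           | blocked_by    
---------------+---------------
Crash on save  | NULL          
Missing icon   | Crash on save 
Slow page load | Missing icon  
Broken link    | Crash on save 
Off by one     | Slow page load
Wrong timezone | Missing icon  
Timeout error  | Broken link   
Login fails    | Off by one    
Bad redirect   | Off by one    


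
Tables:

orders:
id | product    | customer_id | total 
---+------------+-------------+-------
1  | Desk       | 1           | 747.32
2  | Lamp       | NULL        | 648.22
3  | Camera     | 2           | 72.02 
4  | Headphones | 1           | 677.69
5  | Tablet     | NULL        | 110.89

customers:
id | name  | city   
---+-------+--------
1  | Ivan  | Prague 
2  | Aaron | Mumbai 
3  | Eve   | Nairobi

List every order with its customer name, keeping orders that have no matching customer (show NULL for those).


LEFT JOIN keeps every row from orders (the left table); where customer_id has no match in customers, the customer columns become NULL. Walk through each order:
  - order 1 (Desk): customer_id=1 -> matches Ivan
  - order 2 (Lamp): customer_id=NULL, no match -> kept with NULL
  - order 3 (Camera): customer_id=2 -> matches Aaron
  - order 4 (Headphones): customer_id=1 -> matches Ivan
  - order 5 (Tablet): customer_id=NULL, no match -> kept with NULL
All 5 rows appear; 2 have NULL customer.

SQL:
SELECT a.product, b.name AS customer
FROM orders a
LEFT JOIN customers b ON a.customer_id = b.id

Result:
product    | customer
-----------+---------
Desk       | Ivan    
Lamp       | NULL    
Camera     | Aaron   
Headphones | Ivan    
Tablet     | NULL    


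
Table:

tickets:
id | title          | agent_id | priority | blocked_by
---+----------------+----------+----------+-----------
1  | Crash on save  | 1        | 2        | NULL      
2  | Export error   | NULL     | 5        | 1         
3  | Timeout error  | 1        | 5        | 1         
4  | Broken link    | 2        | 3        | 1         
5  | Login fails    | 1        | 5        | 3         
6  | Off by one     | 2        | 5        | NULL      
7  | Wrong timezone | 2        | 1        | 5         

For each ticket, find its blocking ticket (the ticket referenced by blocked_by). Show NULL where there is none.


This is a self-join: tickets is joined to a second copy of itself, matching each row's blocked_by to another row's id. Use LEFT JOIN so rows with blocked_by=NULL are kept.
  - ticket 1 (Crash on save): blocked_by=NULL -> NULL
  - ticket 2 (Export error): blocked_by=1 -> Crash on save
  - ticket 3 (Timeout error): blocked_by=1 -> Crash on save
  - ticket 4 (Broken link): blocked_by=1 -> Crash on save
  - ticket 5 (Login fails): blocked_by=3 -> Timeout error
  - ticket 6 (Off by one): blocked_by=NULL -> NULL
  - ticket 7 (Wrong timezone): blocked_by=5 -> Login fails

SQL:
SELECT a.title AS item, b.title AS blocked_by
FROM tickets a
LEFT JOIN tickets b ON a.blocked_by = b.id

Result:
item           | blocked_by   
---------------+--------------
Crash on save  | NULL         
Export error   | Crash on save
Timeout error  | Crash on save
Broken link    | Crash on save
Login fails    | Timeout error
Off by one     | NULL         
Wrong timezone | Login fails  


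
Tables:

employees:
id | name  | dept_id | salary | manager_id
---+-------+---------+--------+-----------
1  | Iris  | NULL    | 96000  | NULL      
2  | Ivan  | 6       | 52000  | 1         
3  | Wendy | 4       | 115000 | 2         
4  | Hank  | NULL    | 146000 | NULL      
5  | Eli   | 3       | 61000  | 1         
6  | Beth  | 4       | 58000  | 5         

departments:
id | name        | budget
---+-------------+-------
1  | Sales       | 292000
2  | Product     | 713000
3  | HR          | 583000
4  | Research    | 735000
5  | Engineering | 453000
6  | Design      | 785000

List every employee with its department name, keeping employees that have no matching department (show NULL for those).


LEFT JOIN keeps every row from employees (the left table); where dept_id has no match in departments, the department columns become NULL. Walk through each employee:
  - employee 1 (Iris): dept_id=NULL, no match -> kept with NULL
  - employee 2 (Ivan): dept_id=6 -> matches Design
  - employee 3 (Wendy): dept_id=4 -> matches Research
  - employee 4 (Hank): dept_id=NULL, no match -> kept with NULL
  - employee 5 (Eli): dept_id=3 -> matches HR
  - employee 6 (Beth): dept_id=4 -> matches Research
All 6 rows appear; 2 have NULL department.

SQL:
SELECT a.name, b.name AS department
FROM employees a
LEFT JOIN departments b ON a.dept_id = b.id

Result:
name  | department
------+-----------
Iris  | NULL      
Ivan  | Design    
Wendy | Research  
Hank  | NULL      
Eli   | HR        
Beth  | Research  


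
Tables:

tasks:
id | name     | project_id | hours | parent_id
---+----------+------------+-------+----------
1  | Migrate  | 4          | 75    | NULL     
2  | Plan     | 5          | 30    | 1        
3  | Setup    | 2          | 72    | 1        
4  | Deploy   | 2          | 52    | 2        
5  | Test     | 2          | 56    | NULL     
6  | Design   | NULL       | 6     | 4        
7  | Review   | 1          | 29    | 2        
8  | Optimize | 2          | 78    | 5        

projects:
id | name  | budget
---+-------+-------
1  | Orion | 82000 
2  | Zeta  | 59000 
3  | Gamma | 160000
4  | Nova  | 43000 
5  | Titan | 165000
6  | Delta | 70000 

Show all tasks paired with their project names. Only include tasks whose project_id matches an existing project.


INNER JOIN keeps only tasks rows whose project_id matches an id in projects. Walk through each task:
  - task 1 (Migrate): project_id=4 -> matches Nova
  - task 2 (Plan): project_id=5 -> matches Titan
  - task 3 (Setup): project_id=2 -> matches Zeta
  - task 4 (Deploy): project_id=2 -> matches Zeta
  - task 5 (Test): project_id=2 -> matches Zeta
  - task 6 (Design): project_id=NULL, no match -> dropped
  - task 7 (Review): project_id=1 -> matches Orion
  - task 8 (Optimize): project_id=2 -> matches Zeta
So 1 of 8 rows is dropped.

SQL:
SELECT a.name, b.name AS project
FROM tasks a
INNER JOIN projects b ON a.project_id = b.id

Result:
name     | project
---------+--------
Migrate  | Nova   
Plan     | Titan  
Setup    | Zeta   
Deploy   | Zeta   
Test     | Zeta   
Review   | Orion  
Optimize | Zeta   


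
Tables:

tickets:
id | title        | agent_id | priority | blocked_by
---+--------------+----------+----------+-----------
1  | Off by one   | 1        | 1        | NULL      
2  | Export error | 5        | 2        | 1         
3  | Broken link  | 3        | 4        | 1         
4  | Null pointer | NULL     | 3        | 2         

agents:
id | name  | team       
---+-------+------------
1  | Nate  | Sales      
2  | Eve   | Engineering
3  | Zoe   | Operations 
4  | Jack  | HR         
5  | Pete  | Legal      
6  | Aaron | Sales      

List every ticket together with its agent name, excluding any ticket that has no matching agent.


INNER JOIN keeps only tickets rows whose agent_id matches an id in agents. Walk through each ticket:
  - ticket 1 (Off by one): agent_id=1 -> matches Nate
  - ticket 2 (Export error): agent_id=5 -> matches Pete
  - ticket 3 (Broken link): agent_id=3 -> matches Zoe
  - ticket 4 (Null pointer): agent_id=NULL, no match -> dropped
So 1 of 4 rows is dropped.

SQL:
SELECT a.title, b.name AS agent
FROM tickets a
INNER JOIN agents b ON a.agent_id = b.id

Result:
title        | agent
-------------+------
Off by one   | Nate 
Export error | Pete 
Broken link  | Zoe  


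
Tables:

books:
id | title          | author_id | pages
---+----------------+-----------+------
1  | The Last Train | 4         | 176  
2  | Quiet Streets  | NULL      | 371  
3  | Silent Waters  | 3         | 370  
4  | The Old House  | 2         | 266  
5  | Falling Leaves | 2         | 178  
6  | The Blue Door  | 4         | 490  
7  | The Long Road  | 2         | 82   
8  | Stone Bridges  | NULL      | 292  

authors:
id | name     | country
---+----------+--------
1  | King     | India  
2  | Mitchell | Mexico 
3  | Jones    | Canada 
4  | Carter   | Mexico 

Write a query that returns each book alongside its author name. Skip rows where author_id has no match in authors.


INNER JOIN keeps only books rows whose author_id matches an id in authors. Walk through each book:
  - book 1 (The Last Train): author_id=4 -> matches Carter
  - book 2 (Quiet Streets): author_id=NULL, no match -> dropped
  - book 3 (Silent Waters): author_id=3 -> matches Jones
  - book 4 (The Old House): author_id=2 -> matches Mitchell
  - book 5 (Falling Leaves): author_id=2 -> matches Mitchell
  - book 6 (The Blue Door): author_id=4 -> matches Carter
  - book 7 (The Long Road): author_id=2 -> matches Mitchell
  - book 8 (Stone Bridges): author_id=NULL, no match -> dropped
So 2 of 8 rows are dropped.

SQL:
SELECT a.title, b.name AS author
FROM books a
INNER JOIN authors b ON a.author_id = b.id

Result:
title          | author  
---------------+---------
The Last Train | Carter  
Silent Waters  | Jones   
The Old House  | Mitchell
Falling Leaves | Mitchell
The Blue Door  | Carter  
The Long Road  | Mitchell


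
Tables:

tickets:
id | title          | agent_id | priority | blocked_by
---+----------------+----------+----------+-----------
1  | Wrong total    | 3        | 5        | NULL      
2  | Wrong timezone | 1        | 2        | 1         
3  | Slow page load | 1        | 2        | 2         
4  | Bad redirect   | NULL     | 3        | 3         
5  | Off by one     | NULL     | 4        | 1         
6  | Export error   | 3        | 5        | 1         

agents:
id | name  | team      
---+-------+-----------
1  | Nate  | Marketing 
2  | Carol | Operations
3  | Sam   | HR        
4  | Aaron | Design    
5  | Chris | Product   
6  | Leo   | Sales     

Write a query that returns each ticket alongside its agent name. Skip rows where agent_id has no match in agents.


INNER JOIN keeps only tickets rows whose agent_id matches an id in agents. Walk through each ticket:
  - ticket 1 (Wrong total): agent_id=3 -> matches Sam
  - ticket 2 (Wrong timezone): agent_id=1 -> matches Nate
  - ticket 3 (Slow page load): agent_id=1 -> matches Nate
  - ticket 4 (Bad redirect): agent_id=NULL, no match -> dropped
  - ticket 5 (Off by one): agent_id=NULL, no match -> dropped
  - ticket 6 (Export error): agent_id=3 -> matches Sam
So 2 of 6 rows are dropped.

SQL:
SELECT a.title, b.name AS agent
FROM tickets a
INNER JOIN agents b ON a.agent_id = b.id

Result:
title          | agent
---------------+------
Wrong total    | Sam  
Wrong timezone | Nate 
Slow page load | Nate 
Export error   | Sam  
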